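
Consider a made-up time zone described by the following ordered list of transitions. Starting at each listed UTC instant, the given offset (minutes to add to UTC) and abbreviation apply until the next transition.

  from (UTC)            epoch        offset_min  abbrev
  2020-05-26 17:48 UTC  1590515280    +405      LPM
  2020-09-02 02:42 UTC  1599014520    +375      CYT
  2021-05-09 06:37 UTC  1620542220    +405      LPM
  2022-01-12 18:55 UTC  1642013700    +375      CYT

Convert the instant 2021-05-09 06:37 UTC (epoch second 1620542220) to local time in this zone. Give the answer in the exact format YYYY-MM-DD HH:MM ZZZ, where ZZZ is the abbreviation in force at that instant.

2021-05-09 13:22 LPM

Query: 2021-05-09 06:37 UTC
Rule 3/4 (LPM, +06:45): 2021-05-09 06:37 UTC ≤ query < 2022-01-12 18:55 UTC
6·60 + 37 + 405 = 802 min
802 = 0·1440 + 802; 802 = 13·60 + 22 → 13:22, same day
→ 2021-05-09 13:22 LPM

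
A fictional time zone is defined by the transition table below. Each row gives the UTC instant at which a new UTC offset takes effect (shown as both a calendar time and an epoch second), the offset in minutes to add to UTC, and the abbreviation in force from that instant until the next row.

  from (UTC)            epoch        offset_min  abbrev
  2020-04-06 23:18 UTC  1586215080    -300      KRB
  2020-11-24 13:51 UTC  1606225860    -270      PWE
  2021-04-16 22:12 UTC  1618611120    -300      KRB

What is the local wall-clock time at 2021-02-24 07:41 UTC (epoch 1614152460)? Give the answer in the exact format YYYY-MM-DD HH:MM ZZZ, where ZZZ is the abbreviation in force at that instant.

Query: 2021-02-24 07:41 UTC
Rule 2/3 (PWE, -04:30): 2020-11-24 13:51 UTC ≤ query < 2021-04-16 22:12 UTC
7·60 + 41 - 270 = 191 min
191 = 0·1440 + 191; 191 = 3·60 + 11 → 03:11, same day
→ 2021-02-24 03:11 PWE

2021-02-24 03:11 PWE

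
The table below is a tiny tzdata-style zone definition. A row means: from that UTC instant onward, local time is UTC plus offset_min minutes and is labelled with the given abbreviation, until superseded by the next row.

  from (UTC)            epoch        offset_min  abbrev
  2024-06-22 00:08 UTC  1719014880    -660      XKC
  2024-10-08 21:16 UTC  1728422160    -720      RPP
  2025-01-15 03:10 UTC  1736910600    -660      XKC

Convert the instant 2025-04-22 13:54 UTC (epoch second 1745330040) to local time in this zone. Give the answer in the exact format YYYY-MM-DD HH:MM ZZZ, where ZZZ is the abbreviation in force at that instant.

2025-04-22 02:54 XKC

Query: 2025-04-22 13:54 UTC
Rule 3/3 (XKC, -11:00): 2025-01-15 03:10 UTC ≤ query < +∞
13·60 + 54 - 660 = 174 min
174 = 0·1440 + 174; 174 = 2·60 + 54 → 02:54, same day
→ 2025-04-22 02:54 XKC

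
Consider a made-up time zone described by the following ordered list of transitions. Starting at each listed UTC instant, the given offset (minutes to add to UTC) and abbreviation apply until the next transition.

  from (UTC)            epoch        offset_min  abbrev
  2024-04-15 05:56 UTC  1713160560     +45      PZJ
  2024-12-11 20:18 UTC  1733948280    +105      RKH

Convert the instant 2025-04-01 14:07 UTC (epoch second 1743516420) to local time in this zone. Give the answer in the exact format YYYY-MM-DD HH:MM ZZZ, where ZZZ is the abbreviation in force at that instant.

2025-04-01 15:52 RKH

Query: 2025-04-01 14:07 UTC
Rule 2/2 (RKH, +01:45): 2024-12-11 20:18 UTC ≤ query < +∞
14·60 + 7 + 105 = 952 min
952 = 0·1440 + 952; 952 = 15·60 + 52 → 15:52, same day
→ 2025-04-01 15:52 RKH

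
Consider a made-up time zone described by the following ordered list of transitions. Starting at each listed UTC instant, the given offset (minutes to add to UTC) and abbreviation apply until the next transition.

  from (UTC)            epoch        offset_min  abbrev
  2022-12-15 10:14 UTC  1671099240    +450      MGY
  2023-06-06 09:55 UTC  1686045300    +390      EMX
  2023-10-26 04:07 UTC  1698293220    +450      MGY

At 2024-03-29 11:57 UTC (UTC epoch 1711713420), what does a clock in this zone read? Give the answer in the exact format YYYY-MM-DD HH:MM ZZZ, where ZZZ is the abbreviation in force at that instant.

Query: 2024-03-29 11:57 UTC
Rule 3/3 (MGY, +07:30): 2023-10-26 04:07 UTC ≤ query < +∞
11·60 + 57 + 450 = 1167 min
1167 = 0·1440 + 1167; 1167 = 19·60 + 27 → 19:27, same day
→ 2024-03-29 19:27 MGY

2024-03-29 19:27 MGY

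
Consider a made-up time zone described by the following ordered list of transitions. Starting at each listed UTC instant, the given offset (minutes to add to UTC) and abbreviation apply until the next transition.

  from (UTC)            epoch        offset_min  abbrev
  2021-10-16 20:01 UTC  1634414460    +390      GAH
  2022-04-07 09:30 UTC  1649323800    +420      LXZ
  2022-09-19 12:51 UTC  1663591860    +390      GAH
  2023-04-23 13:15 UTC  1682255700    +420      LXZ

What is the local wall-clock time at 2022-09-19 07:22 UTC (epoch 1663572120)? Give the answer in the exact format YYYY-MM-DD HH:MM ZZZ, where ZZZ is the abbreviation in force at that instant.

2022-09-19 14:22 LXZ

Query: 2022-09-19 07:22 UTC
Rule 2/4 (LXZ, +07:00): 2022-04-07 09:30 UTC ≤ query < 2022-09-19 12:51 UTC
7·60 + 22 + 420 = 862 min
862 = 0·1440 + 862; 862 = 14·60 + 22 → 14:22, same day
→ 2022-09-19 14:22 LXZ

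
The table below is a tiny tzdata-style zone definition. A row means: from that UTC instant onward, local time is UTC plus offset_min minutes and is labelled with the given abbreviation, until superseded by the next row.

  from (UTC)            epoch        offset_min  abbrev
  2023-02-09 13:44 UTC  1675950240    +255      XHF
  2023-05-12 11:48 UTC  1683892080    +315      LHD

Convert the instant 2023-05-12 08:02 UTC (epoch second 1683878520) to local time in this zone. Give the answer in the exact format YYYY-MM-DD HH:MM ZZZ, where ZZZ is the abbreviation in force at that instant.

Query: 2023-05-12 08:02 UTC
Rule 1/2 (XHF, +04:15): 2023-02-09 13:44 UTC ≤ query < 2023-05-12 11:48 UTC
8·60 + 2 + 255 = 737 min
737 = 0·1440 + 737; 737 = 12·60 + 17 → 12:17, same day
→ 2023-05-12 12:17 XHF

2023-05-12 12:17 XHF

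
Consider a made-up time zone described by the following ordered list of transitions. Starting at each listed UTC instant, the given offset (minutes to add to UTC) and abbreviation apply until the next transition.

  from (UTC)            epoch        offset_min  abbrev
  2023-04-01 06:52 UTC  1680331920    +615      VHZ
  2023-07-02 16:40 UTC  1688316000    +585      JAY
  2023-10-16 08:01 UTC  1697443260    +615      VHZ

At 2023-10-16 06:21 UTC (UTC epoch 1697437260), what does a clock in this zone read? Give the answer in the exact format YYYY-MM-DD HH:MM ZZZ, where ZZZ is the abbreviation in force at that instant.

Query: 2023-10-16 06:21 UTC
Rule 2/3 (JAY, +09:45): 2023-07-02 16:40 UTC ≤ query < 2023-10-16 08:01 UTC
6·60 + 21 + 585 = 966 min
966 = 0·1440 + 966; 966 = 16·60 + 6 → 16:06, same day
→ 2023-10-16 16:06 JAY

2023-10-16 16:06 JAY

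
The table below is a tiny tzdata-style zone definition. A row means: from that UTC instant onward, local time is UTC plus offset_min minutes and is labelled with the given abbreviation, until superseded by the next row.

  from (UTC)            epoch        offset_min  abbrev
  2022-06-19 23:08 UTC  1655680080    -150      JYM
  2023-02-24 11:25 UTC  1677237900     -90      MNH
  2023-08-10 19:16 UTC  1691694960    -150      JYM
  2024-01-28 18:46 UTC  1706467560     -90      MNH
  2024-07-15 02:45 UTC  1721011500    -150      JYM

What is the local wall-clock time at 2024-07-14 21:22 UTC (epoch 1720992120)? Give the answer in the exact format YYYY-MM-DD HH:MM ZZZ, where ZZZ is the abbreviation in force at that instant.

2024-07-14 19:52 MNH

Query: 2024-07-14 21:22 UTC
Rule 4/5 (MNH, -01:30): 2024-01-28 18:46 UTC ≤ query < 2024-07-15 02:45 UTC
21·60 + 22 - 90 = 1192 min
1192 = 0·1440 + 1192; 1192 = 19·60 + 52 → 19:52, same day
→ 2024-07-14 19:52 MNH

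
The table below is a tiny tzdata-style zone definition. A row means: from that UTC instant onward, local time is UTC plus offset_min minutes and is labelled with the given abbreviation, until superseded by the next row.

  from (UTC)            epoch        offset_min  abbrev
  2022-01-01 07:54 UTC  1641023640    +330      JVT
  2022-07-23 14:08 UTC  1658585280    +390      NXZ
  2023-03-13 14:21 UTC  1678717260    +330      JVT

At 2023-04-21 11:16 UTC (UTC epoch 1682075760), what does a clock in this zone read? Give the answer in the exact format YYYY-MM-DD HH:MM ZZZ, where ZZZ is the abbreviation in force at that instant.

2023-04-21 16:46 JVT

Query: 2023-04-21 11:16 UTC
Rule 3/3 (JVT, +05:30): 2023-03-13 14:21 UTC ≤ query < +∞
11·60 + 16 + 330 = 1006 min
1006 = 0·1440 + 1006; 1006 = 16·60 + 46 → 16:46, same day
→ 2023-04-21 16:46 JVT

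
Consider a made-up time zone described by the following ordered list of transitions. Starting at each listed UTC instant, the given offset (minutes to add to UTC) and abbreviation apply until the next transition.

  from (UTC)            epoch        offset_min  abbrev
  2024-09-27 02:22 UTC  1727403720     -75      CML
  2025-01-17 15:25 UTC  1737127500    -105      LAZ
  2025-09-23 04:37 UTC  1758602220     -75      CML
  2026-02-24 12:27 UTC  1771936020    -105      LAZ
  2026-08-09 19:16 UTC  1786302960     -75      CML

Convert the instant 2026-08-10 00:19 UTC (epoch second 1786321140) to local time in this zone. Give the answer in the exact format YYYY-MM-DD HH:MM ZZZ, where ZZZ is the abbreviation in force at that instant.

2026-08-09 23:04 CML

Query: 2026-08-10 00:19 UTC
Rule 5/5 (CML, -01:15): 2026-08-09 19:16 UTC ≤ query < +∞
0·60 + 19 - 75 = -56 min
-56 = -1·1440 + 1384; 1384 = 23·60 + 4 → 23:04, 2026-08-10 - 1 day = 2026-08-09
→ 2026-08-09 23:04 CML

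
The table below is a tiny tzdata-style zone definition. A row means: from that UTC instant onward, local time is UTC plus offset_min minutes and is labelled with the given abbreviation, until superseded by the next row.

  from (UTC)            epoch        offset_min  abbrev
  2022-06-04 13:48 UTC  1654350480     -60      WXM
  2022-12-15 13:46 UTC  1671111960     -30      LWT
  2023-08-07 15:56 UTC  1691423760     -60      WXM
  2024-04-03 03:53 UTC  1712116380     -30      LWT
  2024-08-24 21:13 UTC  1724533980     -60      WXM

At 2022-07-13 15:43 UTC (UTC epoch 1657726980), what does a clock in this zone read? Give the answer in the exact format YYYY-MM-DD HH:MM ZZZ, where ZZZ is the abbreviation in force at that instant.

2022-07-13 14:43 WXM

Query: 2022-07-13 15:43 UTC
Rule 1/5 (WXM, -01:00): 2022-06-04 13:48 UTC ≤ query < 2022-12-15 13:46 UTC
15·60 + 43 - 60 = 883 min
883 = 0·1440 + 883; 883 = 14·60 + 43 → 14:43, same day
→ 2022-07-13 14:43 WXM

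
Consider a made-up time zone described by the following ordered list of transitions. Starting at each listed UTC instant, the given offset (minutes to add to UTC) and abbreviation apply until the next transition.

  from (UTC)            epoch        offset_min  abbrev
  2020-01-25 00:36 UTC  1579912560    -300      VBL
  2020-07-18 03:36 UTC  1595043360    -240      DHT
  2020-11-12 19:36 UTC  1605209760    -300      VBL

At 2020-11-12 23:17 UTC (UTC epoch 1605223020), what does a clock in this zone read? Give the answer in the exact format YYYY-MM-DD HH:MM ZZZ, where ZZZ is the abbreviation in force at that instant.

Query: 2020-11-12 23:17 UTC
Rule 3/3 (VBL, -05:00): 2020-11-12 19:36 UTC ≤ query < +∞
23·60 + 17 - 300 = 1097 min
1097 = 0·1440 + 1097; 1097 = 18·60 + 17 → 18:17, same day
→ 2020-11-12 18:17 VBL

2020-11-12 18:17 VBL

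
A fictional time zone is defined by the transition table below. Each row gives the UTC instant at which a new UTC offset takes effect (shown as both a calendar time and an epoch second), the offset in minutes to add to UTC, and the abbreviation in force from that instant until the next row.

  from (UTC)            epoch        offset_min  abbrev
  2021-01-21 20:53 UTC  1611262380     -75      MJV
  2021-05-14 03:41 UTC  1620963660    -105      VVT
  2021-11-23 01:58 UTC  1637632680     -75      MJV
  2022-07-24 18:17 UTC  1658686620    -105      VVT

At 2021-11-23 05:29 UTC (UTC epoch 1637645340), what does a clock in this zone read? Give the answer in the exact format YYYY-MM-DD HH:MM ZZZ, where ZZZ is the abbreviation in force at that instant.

2021-11-23 04:14 MJV

Query: 2021-11-23 05:29 UTC
Rule 3/4 (MJV, -01:15): 2021-11-23 01:58 UTC ≤ query < 2022-07-24 18:17 UTC
5·60 + 29 - 75 = 254 min
254 = 0·1440 + 254; 254 = 4·60 + 14 → 04:14, same day
→ 2021-11-23 04:14 MJV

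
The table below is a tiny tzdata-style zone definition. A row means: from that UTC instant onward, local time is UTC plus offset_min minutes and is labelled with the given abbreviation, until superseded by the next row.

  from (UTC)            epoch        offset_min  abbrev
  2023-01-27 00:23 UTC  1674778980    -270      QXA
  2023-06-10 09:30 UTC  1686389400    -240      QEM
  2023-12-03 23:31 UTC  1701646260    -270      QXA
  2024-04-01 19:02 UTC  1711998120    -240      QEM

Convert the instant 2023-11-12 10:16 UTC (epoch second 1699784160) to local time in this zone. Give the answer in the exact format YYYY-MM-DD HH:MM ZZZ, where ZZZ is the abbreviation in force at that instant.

2023-11-12 06:16 QEM

Query: 2023-11-12 10:16 UTC
Rule 2/4 (QEM, -04:00): 2023-06-10 09:30 UTC ≤ query < 2023-12-03 23:31 UTC
10·60 + 16 - 240 = 376 min
376 = 0·1440 + 376; 376 = 6·60 + 16 → 06:16, same day
→ 2023-11-12 06:16 QEM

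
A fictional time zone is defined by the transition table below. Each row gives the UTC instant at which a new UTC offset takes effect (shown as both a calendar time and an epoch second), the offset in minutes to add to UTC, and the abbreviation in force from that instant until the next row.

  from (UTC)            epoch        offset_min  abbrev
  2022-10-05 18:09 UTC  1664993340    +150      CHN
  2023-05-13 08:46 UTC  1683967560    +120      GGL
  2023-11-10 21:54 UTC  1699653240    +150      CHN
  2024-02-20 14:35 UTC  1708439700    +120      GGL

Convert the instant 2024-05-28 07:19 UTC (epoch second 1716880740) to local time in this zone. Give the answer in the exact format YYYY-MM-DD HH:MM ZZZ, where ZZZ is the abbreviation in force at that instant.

2024-05-28 09:19 GGL

Query: 2024-05-28 07:19 UTC
Rule 4/4 (GGL, +02:00): 2024-02-20 14:35 UTC ≤ query < +∞
7·60 + 19 + 120 = 559 min
559 = 0·1440 + 559; 559 = 9·60 + 19 → 09:19, same day
→ 2024-05-28 09:19 GGL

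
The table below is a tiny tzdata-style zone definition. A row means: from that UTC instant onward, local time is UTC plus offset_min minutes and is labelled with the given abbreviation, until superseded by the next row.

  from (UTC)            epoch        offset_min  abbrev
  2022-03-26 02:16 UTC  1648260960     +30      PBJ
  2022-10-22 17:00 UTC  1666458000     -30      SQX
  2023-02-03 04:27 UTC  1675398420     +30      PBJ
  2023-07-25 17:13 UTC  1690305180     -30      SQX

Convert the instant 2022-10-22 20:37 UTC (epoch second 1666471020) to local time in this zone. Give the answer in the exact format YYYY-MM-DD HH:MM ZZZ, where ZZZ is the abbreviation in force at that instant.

Query: 2022-10-22 20:37 UTC
Rule 2/4 (SQX, -00:30): 2022-10-22 17:00 UTC ≤ query < 2023-02-03 04:27 UTC
20·60 + 37 - 30 = 1207 min
1207 = 0·1440 + 1207; 1207 = 20·60 + 7 → 20:07, same day
→ 2022-10-22 20:07 SQX

2022-10-22 20:07 SQX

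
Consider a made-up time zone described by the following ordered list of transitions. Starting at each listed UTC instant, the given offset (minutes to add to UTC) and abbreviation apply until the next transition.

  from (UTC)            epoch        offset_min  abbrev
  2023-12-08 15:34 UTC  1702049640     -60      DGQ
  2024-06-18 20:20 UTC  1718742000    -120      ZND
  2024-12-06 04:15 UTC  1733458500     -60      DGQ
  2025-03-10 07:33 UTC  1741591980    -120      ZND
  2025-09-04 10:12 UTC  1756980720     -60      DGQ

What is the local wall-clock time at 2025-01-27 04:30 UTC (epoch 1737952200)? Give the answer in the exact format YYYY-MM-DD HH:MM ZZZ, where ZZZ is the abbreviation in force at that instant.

2025-01-27 03:30 DGQ

Query: 2025-01-27 04:30 UTC
Rule 3/5 (DGQ, -01:00): 2024-12-06 04:15 UTC ≤ query < 2025-03-10 07:33 UTC
4·60 + 30 - 60 = 210 min
210 = 0·1440 + 210; 210 = 3·60 + 30 → 03:30, same day
→ 2025-01-27 03:30 DGQ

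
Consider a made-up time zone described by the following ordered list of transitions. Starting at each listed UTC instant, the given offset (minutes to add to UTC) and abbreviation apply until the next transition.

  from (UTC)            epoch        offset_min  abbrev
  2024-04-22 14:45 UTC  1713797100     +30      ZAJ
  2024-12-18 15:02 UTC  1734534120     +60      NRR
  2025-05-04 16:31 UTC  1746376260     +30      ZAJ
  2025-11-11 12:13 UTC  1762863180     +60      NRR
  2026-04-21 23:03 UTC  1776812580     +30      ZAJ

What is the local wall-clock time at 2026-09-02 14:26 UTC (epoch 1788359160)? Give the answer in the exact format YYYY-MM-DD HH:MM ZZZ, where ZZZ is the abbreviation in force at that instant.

Query: 2026-09-02 14:26 UTC
Rule 5/5 (ZAJ, +00:30): 2026-04-21 23:03 UTC ≤ query < +∞
14·60 + 26 + 30 = 896 min
896 = 0·1440 + 896; 896 = 14·60 + 56 → 14:56, same day
→ 2026-09-02 14:56 ZAJ

2026-09-02 14:56 ZAJ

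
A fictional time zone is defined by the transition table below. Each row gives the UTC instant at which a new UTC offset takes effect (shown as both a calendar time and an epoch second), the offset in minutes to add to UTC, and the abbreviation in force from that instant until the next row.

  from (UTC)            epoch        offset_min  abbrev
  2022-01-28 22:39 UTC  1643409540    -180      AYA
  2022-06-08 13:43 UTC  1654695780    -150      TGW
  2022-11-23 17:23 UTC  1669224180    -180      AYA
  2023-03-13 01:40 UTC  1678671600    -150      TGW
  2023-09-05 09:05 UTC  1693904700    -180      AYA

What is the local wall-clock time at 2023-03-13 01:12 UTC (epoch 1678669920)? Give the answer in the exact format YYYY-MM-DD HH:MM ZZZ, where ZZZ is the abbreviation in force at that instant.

2023-03-12 22:12 AYA

Query: 2023-03-13 01:12 UTC
Rule 3/5 (AYA, -03:00): 2022-11-23 17:23 UTC ≤ query < 2023-03-13 01:40 UTC
1·60 + 12 - 180 = -108 min
-108 = -1·1440 + 1332; 1332 = 22·60 + 12 → 22:12, 2023-03-13 - 1 day = 2023-03-12
→ 2023-03-12 22:12 AYA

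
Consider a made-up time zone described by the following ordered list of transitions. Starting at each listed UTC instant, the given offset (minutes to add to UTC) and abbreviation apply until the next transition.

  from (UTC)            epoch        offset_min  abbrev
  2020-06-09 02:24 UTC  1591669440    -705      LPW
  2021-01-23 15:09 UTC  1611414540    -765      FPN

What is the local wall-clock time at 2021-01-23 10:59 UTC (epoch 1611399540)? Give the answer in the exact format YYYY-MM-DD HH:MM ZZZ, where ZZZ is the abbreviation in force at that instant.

2021-01-22 23:14 LPW

Query: 2021-01-23 10:59 UTC
Rule 1/2 (LPW, -11:45): 2020-06-09 02:24 UTC ≤ query < 2021-01-23 15:09 UTC
10·60 + 59 - 705 = -46 min
-46 = -1·1440 + 1394; 1394 = 23·60 + 14 → 23:14, 2021-01-23 - 1 day = 2021-01-22
→ 2021-01-22 23:14 LPW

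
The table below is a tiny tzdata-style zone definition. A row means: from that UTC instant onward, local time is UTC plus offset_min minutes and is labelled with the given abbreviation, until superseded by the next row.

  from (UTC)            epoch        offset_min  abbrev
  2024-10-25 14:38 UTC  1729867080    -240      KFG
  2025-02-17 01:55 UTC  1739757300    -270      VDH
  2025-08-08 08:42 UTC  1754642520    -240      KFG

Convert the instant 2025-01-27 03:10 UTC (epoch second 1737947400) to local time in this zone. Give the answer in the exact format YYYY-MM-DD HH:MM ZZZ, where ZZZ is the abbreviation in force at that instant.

2025-01-26 23:10 KFG

Query: 2025-01-27 03:10 UTC
Rule 1/3 (KFG, -04:00): 2024-10-25 14:38 UTC ≤ query < 2025-02-17 01:55 UTC
3·60 + 10 - 240 = -50 min
-50 = -1·1440 + 1390; 1390 = 23·60 + 10 → 23:10, 2025-01-27 - 1 day = 2025-01-26
→ 2025-01-26 23:10 KFG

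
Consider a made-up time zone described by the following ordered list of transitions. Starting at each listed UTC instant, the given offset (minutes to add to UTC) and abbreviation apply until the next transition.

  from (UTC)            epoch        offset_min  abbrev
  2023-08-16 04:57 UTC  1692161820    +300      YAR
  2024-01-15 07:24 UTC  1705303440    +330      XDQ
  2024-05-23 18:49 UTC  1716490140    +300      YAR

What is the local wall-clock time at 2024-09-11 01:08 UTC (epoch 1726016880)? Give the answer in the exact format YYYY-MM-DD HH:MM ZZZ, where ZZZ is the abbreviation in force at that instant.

Query: 2024-09-11 01:08 UTC
Rule 3/3 (YAR, +05:00): 2024-05-23 18:49 UTC ≤ query < +∞
1·60 + 8 + 300 = 368 min
368 = 0·1440 + 368; 368 = 6·60 + 8 → 06:08, same day
→ 2024-09-11 06:08 YAR

2024-09-11 06:08 YAR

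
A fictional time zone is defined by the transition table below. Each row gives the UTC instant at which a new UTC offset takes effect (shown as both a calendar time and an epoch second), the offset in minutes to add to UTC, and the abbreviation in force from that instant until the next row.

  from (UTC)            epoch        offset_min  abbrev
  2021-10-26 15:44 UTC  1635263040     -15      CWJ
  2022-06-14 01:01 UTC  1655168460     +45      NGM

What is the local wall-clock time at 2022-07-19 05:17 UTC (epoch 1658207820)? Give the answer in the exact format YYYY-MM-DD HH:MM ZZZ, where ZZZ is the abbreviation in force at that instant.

Query: 2022-07-19 05:17 UTC
Rule 2/2 (NGM, +00:45): 2022-06-14 01:01 UTC ≤ query < +∞
5·60 + 17 + 45 = 362 min
362 = 0·1440 + 362; 362 = 6·60 + 2 → 06:02, same day
→ 2022-07-19 06:02 NGM

2022-07-19 06:02 NGM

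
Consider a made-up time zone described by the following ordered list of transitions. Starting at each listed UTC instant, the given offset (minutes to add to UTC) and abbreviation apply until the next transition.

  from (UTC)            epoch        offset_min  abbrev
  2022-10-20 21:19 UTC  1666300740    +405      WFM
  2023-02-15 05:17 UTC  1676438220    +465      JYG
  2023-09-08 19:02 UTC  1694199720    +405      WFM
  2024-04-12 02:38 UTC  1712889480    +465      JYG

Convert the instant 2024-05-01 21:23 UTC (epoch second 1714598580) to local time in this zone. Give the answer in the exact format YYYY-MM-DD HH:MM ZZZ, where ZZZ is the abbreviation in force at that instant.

2024-05-02 05:08 JYG

Query: 2024-05-01 21:23 UTC
Rule 4/4 (JYG, +07:45): 2024-04-12 02:38 UTC ≤ query < +∞
21·60 + 23 + 465 = 1748 min
1748 = 1·1440 + 308; 308 = 5·60 + 8 → 05:08, 2024-05-01 + 1 day = 2024-05-02
→ 2024-05-02 05:08 JYG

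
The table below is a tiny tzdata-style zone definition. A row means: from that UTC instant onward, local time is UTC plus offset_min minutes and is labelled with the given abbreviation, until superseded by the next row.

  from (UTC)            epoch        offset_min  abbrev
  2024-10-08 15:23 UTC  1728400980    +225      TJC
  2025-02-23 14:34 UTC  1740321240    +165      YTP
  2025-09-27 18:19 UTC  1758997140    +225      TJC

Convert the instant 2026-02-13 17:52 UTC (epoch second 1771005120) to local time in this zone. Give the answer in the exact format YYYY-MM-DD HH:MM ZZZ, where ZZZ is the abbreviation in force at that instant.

2026-02-13 21:37 TJC

Query: 2026-02-13 17:52 UTC
Rule 3/3 (TJC, +03:45): 2025-09-27 18:19 UTC ≤ query < +∞
17·60 + 52 + 225 = 1297 min
1297 = 0·1440 + 1297; 1297 = 21·60 + 37 → 21:37, same day
→ 2026-02-13 21:37 TJC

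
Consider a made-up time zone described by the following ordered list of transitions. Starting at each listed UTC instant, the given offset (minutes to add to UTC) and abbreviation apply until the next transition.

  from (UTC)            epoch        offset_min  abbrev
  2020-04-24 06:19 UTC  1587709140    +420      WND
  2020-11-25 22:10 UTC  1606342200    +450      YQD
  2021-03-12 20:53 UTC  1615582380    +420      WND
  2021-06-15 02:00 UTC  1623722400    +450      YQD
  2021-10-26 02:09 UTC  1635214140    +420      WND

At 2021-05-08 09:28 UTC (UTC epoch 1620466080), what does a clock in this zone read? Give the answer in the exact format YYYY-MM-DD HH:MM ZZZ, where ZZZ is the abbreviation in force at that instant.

Query: 2021-05-08 09:28 UTC
Rule 3/5 (WND, +07:00): 2021-03-12 20:53 UTC ≤ query < 2021-06-15 02:00 UTC
9·60 + 28 + 420 = 988 min
988 = 0·1440 + 988; 988 = 16·60 + 28 → 16:28, same day
→ 2021-05-08 16:28 WND

2021-05-08 16:28 WND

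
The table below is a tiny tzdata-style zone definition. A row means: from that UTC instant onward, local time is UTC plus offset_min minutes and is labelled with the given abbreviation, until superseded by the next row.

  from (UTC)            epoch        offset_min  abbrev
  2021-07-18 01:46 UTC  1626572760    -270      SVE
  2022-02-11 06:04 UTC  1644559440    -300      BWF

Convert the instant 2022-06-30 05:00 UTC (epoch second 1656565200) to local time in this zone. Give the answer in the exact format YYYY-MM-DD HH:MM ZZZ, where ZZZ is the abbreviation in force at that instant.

2022-06-30 00:00 BWF

Query: 2022-06-30 05:00 UTC
Rule 2/2 (BWF, -05:00): 2022-02-11 06:04 UTC ≤ query < +∞
5·60 + 0 - 300 = 0 min
0 = 0·1440 + 0; 0 = 0·60 + 0 → 00:00, same day
→ 2022-06-30 00:00 BWF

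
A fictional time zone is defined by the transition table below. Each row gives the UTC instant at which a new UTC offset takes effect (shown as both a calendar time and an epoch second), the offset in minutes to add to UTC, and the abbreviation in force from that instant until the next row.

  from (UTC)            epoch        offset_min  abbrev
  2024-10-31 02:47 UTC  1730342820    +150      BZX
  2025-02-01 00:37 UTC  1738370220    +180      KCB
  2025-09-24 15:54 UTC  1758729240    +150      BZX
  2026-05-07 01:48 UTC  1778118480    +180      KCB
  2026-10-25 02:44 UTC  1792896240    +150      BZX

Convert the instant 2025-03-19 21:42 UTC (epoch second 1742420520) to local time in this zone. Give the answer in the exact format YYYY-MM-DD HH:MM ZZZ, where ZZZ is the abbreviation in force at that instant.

2025-03-20 00:42 KCB

Query: 2025-03-19 21:42 UTC
Rule 2/5 (KCB, +03:00): 2025-02-01 00:37 UTC ≤ query < 2025-09-24 15:54 UTC
21·60 + 42 + 180 = 1482 min
1482 = 1·1440 + 42; 42 = 0·60 + 42 → 00:42, 2025-03-19 + 1 day = 2025-03-20
→ 2025-03-20 00:42 KCB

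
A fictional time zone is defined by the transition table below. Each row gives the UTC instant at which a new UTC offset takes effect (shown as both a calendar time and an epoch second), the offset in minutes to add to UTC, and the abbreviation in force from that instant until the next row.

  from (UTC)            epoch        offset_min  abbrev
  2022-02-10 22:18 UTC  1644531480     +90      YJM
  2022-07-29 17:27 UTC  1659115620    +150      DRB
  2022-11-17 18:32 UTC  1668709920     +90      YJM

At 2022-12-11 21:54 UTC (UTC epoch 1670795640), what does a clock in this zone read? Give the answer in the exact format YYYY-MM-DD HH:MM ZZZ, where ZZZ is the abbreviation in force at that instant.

2022-12-11 23:24 YJM

Query: 2022-12-11 21:54 UTC
Rule 3/3 (YJM, +01:30): 2022-11-17 18:32 UTC ≤ query < +∞
21·60 + 54 + 90 = 1404 min
1404 = 0·1440 + 1404; 1404 = 23·60 + 24 → 23:24, same day
→ 2022-12-11 23:24 YJM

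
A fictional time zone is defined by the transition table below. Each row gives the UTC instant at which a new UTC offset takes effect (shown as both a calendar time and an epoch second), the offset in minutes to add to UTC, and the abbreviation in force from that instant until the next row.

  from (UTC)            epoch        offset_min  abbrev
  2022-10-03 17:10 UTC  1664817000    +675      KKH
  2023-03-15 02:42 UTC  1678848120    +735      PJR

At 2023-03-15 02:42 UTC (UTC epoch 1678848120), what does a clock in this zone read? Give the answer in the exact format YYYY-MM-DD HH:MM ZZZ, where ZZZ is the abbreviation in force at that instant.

2023-03-15 14:57 PJR

Query: 2023-03-15 02:42 UTC
Rule 2/2 (PJR, +12:15): 2023-03-15 02:42 UTC ≤ query < +∞
2·60 + 42 + 735 = 897 min
897 = 0·1440 + 897; 897 = 14·60 + 57 → 14:57, same day
→ 2023-03-15 14:57 PJR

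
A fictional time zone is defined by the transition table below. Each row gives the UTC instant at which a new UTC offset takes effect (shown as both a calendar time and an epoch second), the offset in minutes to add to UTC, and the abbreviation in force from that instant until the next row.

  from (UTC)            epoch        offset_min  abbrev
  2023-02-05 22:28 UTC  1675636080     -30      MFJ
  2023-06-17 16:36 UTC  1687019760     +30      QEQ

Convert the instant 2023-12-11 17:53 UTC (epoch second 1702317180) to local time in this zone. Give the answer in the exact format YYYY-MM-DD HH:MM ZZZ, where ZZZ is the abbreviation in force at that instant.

Query: 2023-12-11 17:53 UTC
Rule 2/2 (QEQ, +00:30): 2023-06-17 16:36 UTC ≤ query < +∞
17·60 + 53 + 30 = 1103 min
1103 = 0·1440 + 1103; 1103 = 18·60 + 23 → 18:23, same day
→ 2023-12-11 18:23 QEQ

2023-12-11 18:23 QEQ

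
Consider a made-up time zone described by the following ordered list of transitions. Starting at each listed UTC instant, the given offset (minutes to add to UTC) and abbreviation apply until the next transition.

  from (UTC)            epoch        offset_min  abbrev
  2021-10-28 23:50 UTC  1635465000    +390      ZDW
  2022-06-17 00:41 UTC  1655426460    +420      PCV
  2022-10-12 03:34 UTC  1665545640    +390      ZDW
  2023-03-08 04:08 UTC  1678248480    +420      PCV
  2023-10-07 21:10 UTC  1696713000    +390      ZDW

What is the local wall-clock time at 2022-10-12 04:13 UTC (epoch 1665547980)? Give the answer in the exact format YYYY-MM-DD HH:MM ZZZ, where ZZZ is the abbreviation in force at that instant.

Query: 2022-10-12 04:13 UTC
Rule 3/5 (ZDW, +06:30): 2022-10-12 03:34 UTC ≤ query < 2023-03-08 04:08 UTC
4·60 + 13 + 390 = 643 min
643 = 0·1440 + 643; 643 = 10·60 + 43 → 10:43, same day
→ 2022-10-12 10:43 ZDW

2022-10-12 10:43 ZDW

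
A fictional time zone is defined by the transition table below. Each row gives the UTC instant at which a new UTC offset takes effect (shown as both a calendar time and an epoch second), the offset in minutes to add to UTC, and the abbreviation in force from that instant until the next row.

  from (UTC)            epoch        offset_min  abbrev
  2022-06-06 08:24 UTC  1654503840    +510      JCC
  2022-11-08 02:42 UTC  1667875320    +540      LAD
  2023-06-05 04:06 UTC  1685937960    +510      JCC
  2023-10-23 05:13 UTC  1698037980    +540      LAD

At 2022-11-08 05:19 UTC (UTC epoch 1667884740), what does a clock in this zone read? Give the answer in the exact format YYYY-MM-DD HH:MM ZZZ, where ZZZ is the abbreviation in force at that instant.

Query: 2022-11-08 05:19 UTC
Rule 2/4 (LAD, +09:00): 2022-11-08 02:42 UTC ≤ query < 2023-06-05 04:06 UTC
5·60 + 19 + 540 = 859 min
859 = 0·1440 + 859; 859 = 14·60 + 19 → 14:19, same day
→ 2022-11-08 14:19 LAD

2022-11-08 14:19 LAD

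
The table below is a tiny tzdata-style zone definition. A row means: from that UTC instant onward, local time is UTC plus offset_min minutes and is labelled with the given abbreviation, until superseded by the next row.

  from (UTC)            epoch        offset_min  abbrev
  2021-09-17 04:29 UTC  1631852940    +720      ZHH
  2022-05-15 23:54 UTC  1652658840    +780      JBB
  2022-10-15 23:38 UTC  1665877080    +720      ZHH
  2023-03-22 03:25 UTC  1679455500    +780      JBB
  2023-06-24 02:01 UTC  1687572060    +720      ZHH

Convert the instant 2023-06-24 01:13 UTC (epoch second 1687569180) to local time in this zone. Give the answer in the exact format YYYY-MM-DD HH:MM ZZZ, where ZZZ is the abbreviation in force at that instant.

2023-06-24 14:13 JBB

Query: 2023-06-24 01:13 UTC
Rule 4/5 (JBB, +13:00): 2023-03-22 03:25 UTC ≤ query < 2023-06-24 02:01 UTC
1·60 + 13 + 780 = 853 min
853 = 0·1440 + 853; 853 = 14·60 + 13 → 14:13, same day
→ 2023-06-24 14:13 JBB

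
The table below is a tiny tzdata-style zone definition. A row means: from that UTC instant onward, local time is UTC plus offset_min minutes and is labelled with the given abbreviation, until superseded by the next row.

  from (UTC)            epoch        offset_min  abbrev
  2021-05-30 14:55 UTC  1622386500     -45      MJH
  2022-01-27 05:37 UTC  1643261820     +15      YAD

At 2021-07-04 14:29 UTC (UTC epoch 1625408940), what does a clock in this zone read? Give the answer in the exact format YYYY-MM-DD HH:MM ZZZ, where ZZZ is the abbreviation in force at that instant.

2021-07-04 13:44 MJH

Query: 2021-07-04 14:29 UTC
Rule 1/2 (MJH, -00:45): 2021-05-30 14:55 UTC ≤ query < 2022-01-27 05:37 UTC
14·60 + 29 - 45 = 824 min
824 = 0·1440 + 824; 824 = 13·60 + 44 → 13:44, same day
→ 2021-07-04 13:44 MJH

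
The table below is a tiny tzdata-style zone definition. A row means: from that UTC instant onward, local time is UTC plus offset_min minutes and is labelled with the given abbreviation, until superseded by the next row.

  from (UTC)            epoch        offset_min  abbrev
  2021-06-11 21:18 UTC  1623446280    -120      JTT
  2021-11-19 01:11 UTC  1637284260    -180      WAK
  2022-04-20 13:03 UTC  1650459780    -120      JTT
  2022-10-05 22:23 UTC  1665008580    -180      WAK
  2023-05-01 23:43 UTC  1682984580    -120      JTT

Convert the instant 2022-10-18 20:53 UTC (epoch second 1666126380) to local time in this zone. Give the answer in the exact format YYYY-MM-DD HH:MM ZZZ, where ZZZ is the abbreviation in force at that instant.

2022-10-18 17:53 WAK

Query: 2022-10-18 20:53 UTC
Rule 4/5 (WAK, -03:00): 2022-10-05 22:23 UTC ≤ query < 2023-05-01 23:43 UTC
20·60 + 53 - 180 = 1073 min
1073 = 0·1440 + 1073; 1073 = 17·60 + 53 → 17:53, same day
→ 2022-10-18 17:53 WAK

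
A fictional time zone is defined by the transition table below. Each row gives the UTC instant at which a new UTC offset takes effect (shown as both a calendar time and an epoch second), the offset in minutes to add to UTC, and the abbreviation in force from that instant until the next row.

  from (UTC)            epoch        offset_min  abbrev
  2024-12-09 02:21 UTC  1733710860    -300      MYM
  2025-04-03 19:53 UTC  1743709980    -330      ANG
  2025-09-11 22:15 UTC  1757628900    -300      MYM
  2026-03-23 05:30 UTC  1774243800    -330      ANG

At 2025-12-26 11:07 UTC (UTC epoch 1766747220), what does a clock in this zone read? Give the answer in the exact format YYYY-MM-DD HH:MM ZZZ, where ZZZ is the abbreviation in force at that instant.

2025-12-26 06:07 MYM

Query: 2025-12-26 11:07 UTC
Rule 3/4 (MYM, -05:00): 2025-09-11 22:15 UTC ≤ query < 2026-03-23 05:30 UTC
11·60 + 7 - 300 = 367 min
367 = 0·1440 + 367; 367 = 6·60 + 7 → 06:07, same day
→ 2025-12-26 06:07 MYM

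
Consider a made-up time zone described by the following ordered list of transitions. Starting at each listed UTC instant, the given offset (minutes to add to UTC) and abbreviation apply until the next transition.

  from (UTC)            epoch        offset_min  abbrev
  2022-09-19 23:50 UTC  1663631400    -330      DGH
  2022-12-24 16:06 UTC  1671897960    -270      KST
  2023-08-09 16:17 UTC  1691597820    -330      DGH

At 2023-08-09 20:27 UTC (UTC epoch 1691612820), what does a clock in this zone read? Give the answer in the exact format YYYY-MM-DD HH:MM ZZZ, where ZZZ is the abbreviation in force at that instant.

2023-08-09 14:57 DGH

Query: 2023-08-09 20:27 UTC
Rule 3/3 (DGH, -05:30): 2023-08-09 16:17 UTC ≤ query < +∞
20·60 + 27 - 330 = 897 min
897 = 0·1440 + 897; 897 = 14·60 + 57 → 14:57, same day
→ 2023-08-09 14:57 DGH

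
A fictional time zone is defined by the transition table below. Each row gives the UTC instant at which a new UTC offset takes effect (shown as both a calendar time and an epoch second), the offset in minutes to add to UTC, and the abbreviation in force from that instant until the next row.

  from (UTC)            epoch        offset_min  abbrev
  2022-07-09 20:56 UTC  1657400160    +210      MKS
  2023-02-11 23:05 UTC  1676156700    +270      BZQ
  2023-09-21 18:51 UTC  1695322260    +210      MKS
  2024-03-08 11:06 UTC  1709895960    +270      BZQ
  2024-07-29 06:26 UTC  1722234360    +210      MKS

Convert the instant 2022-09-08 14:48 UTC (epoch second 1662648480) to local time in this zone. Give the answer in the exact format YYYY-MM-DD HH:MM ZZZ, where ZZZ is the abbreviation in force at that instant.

Query: 2022-09-08 14:48 UTC
Rule 1/5 (MKS, +03:30): 2022-07-09 20:56 UTC ≤ query < 2023-02-11 23:05 UTC
14·60 + 48 + 210 = 1098 min
1098 = 0·1440 + 1098; 1098 = 18·60 + 18 → 18:18, same day
→ 2022-09-08 18:18 MKS

2022-09-08 18:18 MKS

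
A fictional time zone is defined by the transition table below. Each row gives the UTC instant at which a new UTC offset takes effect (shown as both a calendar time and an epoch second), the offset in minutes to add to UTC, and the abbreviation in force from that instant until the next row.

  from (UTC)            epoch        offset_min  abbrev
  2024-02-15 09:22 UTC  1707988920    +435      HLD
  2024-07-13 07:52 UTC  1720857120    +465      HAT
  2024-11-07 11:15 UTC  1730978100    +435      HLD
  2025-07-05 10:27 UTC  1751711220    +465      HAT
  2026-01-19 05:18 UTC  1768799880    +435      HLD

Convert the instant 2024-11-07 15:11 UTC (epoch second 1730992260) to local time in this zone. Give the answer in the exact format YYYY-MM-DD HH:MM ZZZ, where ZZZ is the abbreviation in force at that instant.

2024-11-07 22:26 HLD

Query: 2024-11-07 15:11 UTC
Rule 3/5 (HLD, +07:15): 2024-11-07 11:15 UTC ≤ query < 2025-07-05 10:27 UTC
15·60 + 11 + 435 = 1346 min
1346 = 0·1440 + 1346; 1346 = 22·60 + 26 → 22:26, same day
→ 2024-11-07 22:26 HLD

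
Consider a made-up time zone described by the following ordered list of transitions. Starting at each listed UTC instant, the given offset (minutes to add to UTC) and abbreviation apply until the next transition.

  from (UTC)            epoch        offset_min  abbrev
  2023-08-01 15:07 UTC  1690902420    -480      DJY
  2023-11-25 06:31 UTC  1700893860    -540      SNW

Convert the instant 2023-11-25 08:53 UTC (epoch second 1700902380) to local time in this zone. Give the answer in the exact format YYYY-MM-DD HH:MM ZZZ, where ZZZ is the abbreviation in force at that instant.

2023-11-24 23:53 SNW

Query: 2023-11-25 08:53 UTC
Rule 2/2 (SNW, -09:00): 2023-11-25 06:31 UTC ≤ query < +∞
8·60 + 53 - 540 = -7 min
-7 = -1·1440 + 1433; 1433 = 23·60 + 53 → 23:53, 2023-11-25 - 1 day = 2023-11-24
→ 2023-11-24 23:53 SNW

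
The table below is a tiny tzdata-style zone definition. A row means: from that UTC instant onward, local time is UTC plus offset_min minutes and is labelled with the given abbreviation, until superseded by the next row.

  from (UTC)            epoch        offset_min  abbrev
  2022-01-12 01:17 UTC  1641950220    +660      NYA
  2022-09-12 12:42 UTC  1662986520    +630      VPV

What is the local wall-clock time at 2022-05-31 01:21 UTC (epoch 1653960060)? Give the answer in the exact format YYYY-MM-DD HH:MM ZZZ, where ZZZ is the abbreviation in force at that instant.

Query: 2022-05-31 01:21 UTC
Rule 1/2 (NYA, +11:00): 2022-01-12 01:17 UTC ≤ query < 2022-09-12 12:42 UTC
1·60 + 21 + 660 = 741 min
741 = 0·1440 + 741; 741 = 12·60 + 21 → 12:21, same day
→ 2022-05-31 12:21 NYA

2022-05-31 12:21 NYA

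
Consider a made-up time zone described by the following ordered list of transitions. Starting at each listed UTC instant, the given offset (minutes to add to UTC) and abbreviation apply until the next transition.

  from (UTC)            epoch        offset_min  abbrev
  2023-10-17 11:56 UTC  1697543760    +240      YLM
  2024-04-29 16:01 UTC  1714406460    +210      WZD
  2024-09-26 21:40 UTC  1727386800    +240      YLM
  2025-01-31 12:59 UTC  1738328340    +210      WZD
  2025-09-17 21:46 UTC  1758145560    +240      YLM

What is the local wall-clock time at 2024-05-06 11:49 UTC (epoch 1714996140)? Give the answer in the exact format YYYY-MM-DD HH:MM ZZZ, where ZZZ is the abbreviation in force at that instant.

2024-05-06 15:19 WZD

Query: 2024-05-06 11:49 UTC
Rule 2/5 (WZD, +03:30): 2024-04-29 16:01 UTC ≤ query < 2024-09-26 21:40 UTC
11·60 + 49 + 210 = 919 min
919 = 0·1440 + 919; 919 = 15·60 + 19 → 15:19, same day
→ 2024-05-06 15:19 WZD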